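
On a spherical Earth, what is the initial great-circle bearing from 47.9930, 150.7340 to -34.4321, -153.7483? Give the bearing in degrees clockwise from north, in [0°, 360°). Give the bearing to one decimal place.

136.9°

Δλ = -153.7483 − 150.7340 = -304.4823°; wrapped into (−180°, 180°]: 55.5177°.
θ = atan2( sin Δλ · cos φ₂ , cos φ₁ · sin φ₂ − sin φ₁ · cos φ₂ · cos Δλ )
  = atan2(0.67988, -0.72538) = 136.854° → normalised to [0°, 360°): 136.854°.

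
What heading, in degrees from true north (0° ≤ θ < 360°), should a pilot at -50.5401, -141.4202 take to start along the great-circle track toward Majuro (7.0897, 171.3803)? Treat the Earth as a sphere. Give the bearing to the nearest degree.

Δλ = 171.3803 − -141.4202 = 312.8005°; wrapped into (−180°, 180°]: -47.1995°.
θ = atan2( sin Δλ · cos φ₂ , cos φ₁ · sin φ₂ − sin φ₁ · cos φ₂ · cos Δλ )
  = atan2(-0.72811, 0.59901) = -50.556° → normalised to [0°, 360°): 309.444°.

309°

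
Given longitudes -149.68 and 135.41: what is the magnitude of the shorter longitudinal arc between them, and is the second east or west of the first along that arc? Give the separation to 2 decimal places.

Raw difference: 135.41 − -149.68 = 285.09°.
Normalise into (−180°, 180°]: 285.09° − 360° = -74.91°.
Negative ⇒ the second point lies to the west; separation 74.91°.

74.91° west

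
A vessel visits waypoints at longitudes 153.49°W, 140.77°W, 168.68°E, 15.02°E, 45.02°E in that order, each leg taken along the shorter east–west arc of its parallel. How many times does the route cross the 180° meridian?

Leg 1: -153.49° → -140.77°, shortest Δλ = 12.72° (east) — does not cross 180°.
Leg 2: -140.77° → +168.68°, shortest Δλ = -50.55° (west) — crosses 180°.
Leg 3: +168.68° → +15.02°, shortest Δλ = -153.66° (west) — does not cross 180°.
Leg 4: +15.02° → +45.02°, shortest Δλ = 30.0° (east) — does not cross 180°.
Total crossings: 1.

1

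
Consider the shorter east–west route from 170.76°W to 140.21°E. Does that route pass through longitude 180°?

Yes

Naïve |140.21 − -170.76| = 310.97° > 180°, so the shorter arc goes the other way round — across 180°.
Signed shortest Δλ = ((140.21 − -170.76 + 180) mod 360) − 180 = -49.03°.
Going west by 49.03° from -170.76° passes through 180° before reaching +140.21°.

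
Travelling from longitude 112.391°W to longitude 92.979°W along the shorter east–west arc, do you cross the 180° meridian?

Signed shortest Δλ = ((-92.979 − -112.391 + 180) mod 360) − 180 = 19.412°.
Going east by 19.412° from -112.391° reaches -92.979° without touching 180°.

No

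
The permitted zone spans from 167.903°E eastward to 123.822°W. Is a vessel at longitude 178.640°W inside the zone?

Band width going east from +167.903° to -123.822°: ((-123.822 − 167.903) mod 360) = 68.275°.
Offset of -178.640° east of the west edge: ((-178.640 − 167.903) mod 360) = 13.457°.
13.457° ≤ 68.275° ⇒ inside.

Yes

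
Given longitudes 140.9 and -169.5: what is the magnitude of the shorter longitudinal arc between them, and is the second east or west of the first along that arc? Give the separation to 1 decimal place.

49.6° east

Raw difference: -169.5 − 140.9 = -310.4°.
Normalise into (−180°, 180°]: -310.4° + 360° = 49.6°.
Positive ⇒ the second point lies to the east; separation 49.6°.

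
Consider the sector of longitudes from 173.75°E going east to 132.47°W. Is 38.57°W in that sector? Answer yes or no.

Band width going east from +173.75° to -132.47°: ((-132.47 − 173.75) mod 360) = 53.78°.
Offset of -38.57° east of the west edge: ((-38.57 − 173.75) mod 360) = 147.68°.
147.68° > 53.78° ⇒ outside.

No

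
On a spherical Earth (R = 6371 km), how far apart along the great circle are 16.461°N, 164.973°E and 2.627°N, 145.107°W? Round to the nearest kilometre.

Δλ = -145.107 − 164.973 = -310.080°; wrapped into (−180°, 180°]: 49.920°.
Δφ = 2.627 − 16.461 = -13.834°.
a = sin²(Δφ/2) + cos φ₁ · cos φ₂ · sin²(Δλ/2) = 0.185097.
c = 2·atan2(√a, √(1−a)) = 0.88949 rad → d = 6371·c ≈ 5666.96 km.

5667 km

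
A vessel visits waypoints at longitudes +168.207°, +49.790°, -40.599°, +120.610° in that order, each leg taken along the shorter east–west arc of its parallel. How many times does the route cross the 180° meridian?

Leg 1: +168.207° → +49.790°, shortest Δλ = -118.417° (west) — does not cross 180°.
Leg 2: +49.790° → -40.599°, shortest Δλ = -90.389° (west) — does not cross 180°.
Leg 3: -40.599° → +120.610°, shortest Δλ = 161.209° (east) — does not cross 180°.
Total crossings: 0.

0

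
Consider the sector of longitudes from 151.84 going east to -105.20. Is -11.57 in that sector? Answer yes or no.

No

Band width going east from +151.84° to -105.20°: ((-105.20 − 151.84) mod 360) = 102.96°.
Offset of -11.57° east of the west edge: ((-11.57 − 151.84) mod 360) = 196.59°.
196.59° > 102.96° ⇒ outside.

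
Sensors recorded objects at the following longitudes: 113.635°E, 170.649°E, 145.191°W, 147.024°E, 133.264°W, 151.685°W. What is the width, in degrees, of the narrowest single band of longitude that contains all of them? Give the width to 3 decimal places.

113.101°

Sort the longitudes: -151.685°, -145.191°, -133.264°, +113.635°, +147.024°, +170.649°.
Eastward gaps between consecutive values (wrapping around): 6.494°, 11.927°, 246.899°, 33.389°, 23.625°, 37.666°.
Largest gap = 246.899° ⇒ minimal covering band is its complement: 360° − 246.899° = 113.101°.
Band runs from +113.635° eastward to -133.264°, crossing the antimeridian.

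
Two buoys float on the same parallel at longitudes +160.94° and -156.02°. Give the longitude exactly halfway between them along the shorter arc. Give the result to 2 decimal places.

Signed shortest Δλ from +160.94° to -156.02° is +43.04°.
Midpoint longitude = +160.94° + (+43.04°)/2 = +160.94° + 21.52° = +182.46°.
Normalise into (−180°, 180°]: -177.54°.
(The naïve average (+160.94 + -156.02)/2 = 2.46° is on the wrong side of the globe.)

-177.54°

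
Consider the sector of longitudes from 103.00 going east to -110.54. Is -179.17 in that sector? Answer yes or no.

Yes

Band width going east from +103.00° to -110.54°: ((-110.54 − 103.00) mod 360) = 146.46°.
Offset of -179.17° east of the west edge: ((-179.17 − 103.00) mod 360) = 77.83°.
77.83° ≤ 146.46° ⇒ inside.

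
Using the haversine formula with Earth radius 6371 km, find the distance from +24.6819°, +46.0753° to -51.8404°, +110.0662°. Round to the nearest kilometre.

10532 km

Δλ = 110.0662 − 46.0753 = 63.9909°.
Δφ = -51.8404 − 24.6819 = -76.5223°.
a = sin²(Δφ/2) + cos φ₁ · cos φ₂ · sin²(Δλ/2) = 0.541078.
c = 2·atan2(√a, √(1−a)) = 1.65304 rad → d = 6371·c ≈ 10531.55 km.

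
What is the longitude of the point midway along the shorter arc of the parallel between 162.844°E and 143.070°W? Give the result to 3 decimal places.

Signed shortest Δλ from +162.844° to -143.070° is +54.086°.
Midpoint longitude = +162.844° + (+54.086°)/2 = +162.844° + 27.043° = +189.887°.
Normalise into (−180°, 180°]: -170.113°.
(The naïve average (+162.844 + -143.070)/2 = 9.887° is on the wrong side of the globe.)

170.113°W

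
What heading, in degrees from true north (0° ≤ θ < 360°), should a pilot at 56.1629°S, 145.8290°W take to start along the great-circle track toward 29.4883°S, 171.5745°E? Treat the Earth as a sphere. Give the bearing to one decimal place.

Δλ = 171.5745 − -145.8290 = 317.4035°; wrapped into (−180°, 180°]: -42.5965°.
θ = atan2( sin Δλ · cos φ₂ , cos φ₁ · sin φ₂ − sin φ₁ · cos φ₂ · cos Δλ )
  = atan2(-0.58915, 0.25815) = -66.339° → normalised to [0°, 360°): 293.661°.

293.7°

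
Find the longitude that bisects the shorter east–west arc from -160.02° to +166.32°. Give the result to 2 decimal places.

Signed shortest Δλ from -160.02° to +166.32° is -33.66°.
Midpoint longitude = -160.02° + (-33.66°)/2 = -160.02° − 16.83° = -176.85°.
(The naïve average (-160.02 + +166.32)/2 = 3.15° is on the wrong side of the globe.)

-176.85°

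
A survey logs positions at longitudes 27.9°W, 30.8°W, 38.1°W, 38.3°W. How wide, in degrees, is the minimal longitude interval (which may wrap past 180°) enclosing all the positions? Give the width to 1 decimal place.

Sort the longitudes: -38.3°, -38.1°, -30.8°, -27.9°.
Eastward gaps between consecutive values (wrapping around): 0.2°, 7.3°, 2.9°, 349.6°.
Largest gap = 349.6° ⇒ minimal covering band is its complement: 360° − 349.6° = 10.4°.
Band runs from -38.3° eastward to -27.9°.

10.4°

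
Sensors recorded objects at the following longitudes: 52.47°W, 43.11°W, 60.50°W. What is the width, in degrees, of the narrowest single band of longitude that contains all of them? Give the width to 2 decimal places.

Sort the longitudes: -60.50°, -52.47°, -43.11°.
Eastward gaps between consecutive values (wrapping around): 8.03°, 9.36°, 342.61°.
Largest gap = 342.61° ⇒ minimal covering band is its complement: 360° − 342.61° = 17.39°.
Band runs from -60.50° eastward to -43.11°.

17.39°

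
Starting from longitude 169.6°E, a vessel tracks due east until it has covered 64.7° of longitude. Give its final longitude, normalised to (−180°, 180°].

125.7°W

Start at +169.6°; shift +64.7° → +234.3°.
+234.3° lies outside (−180°, 180°]; subtract 360° → -125.7°.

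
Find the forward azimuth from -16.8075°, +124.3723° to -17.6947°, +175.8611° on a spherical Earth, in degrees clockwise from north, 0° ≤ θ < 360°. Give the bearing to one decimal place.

99.1°

Δλ = 175.8611 − 124.3723 = 51.4888°.
θ = atan2( sin Δλ · cos φ₂ , cos φ₁ · sin φ₂ − sin φ₁ · cos φ₂ · cos Δλ )
  = atan2(0.74547, -0.11943) = 99.102° → normalised to [0°, 360°): 99.102°.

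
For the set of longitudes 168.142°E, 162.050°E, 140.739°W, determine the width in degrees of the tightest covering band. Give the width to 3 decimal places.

Sort the longitudes: -140.739°, +162.050°, +168.142°.
Eastward gaps between consecutive values (wrapping around): 302.789°, 6.092°, 51.119°.
Largest gap = 302.789° ⇒ minimal covering band is its complement: 360° − 302.789° = 57.211°.
Band runs from +162.050° eastward to -140.739°, crossing the antimeridian.

57.211°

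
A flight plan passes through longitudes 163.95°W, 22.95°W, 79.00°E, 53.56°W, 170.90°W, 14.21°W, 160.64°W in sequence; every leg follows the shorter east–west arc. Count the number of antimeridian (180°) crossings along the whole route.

0

Leg 1: -163.95° → -22.95°, shortest Δλ = 141.0° (east) — does not cross 180°.
Leg 2: -22.95° → +79.00°, shortest Δλ = 101.95° (east) — does not cross 180°.
Leg 3: +79.00° → -53.56°, shortest Δλ = -132.56° (west) — does not cross 180°.
Leg 4: -53.56° → -170.90°, shortest Δλ = -117.34° (west) — does not cross 180°.
Leg 5: -170.90° → -14.21°, shortest Δλ = 156.69° (east) — does not cross 180°.
Leg 6: -14.21° → -160.64°, shortest Δλ = -146.43° (west) — does not cross 180°.
Total crossings: 0.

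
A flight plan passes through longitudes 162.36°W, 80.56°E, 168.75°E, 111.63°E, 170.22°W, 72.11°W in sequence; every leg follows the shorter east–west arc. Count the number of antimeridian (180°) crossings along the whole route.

Leg 1: -162.36° → +80.56°, shortest Δλ = -117.08° (west) — crosses 180°.
Leg 2: +80.56° → +168.75°, shortest Δλ = 88.19° (east) — does not cross 180°.
Leg 3: +168.75° → +111.63°, shortest Δλ = -57.12° (west) — does not cross 180°.
Leg 4: +111.63° → -170.22°, shortest Δλ = 78.15° (east) — crosses 180°.
Leg 5: -170.22° → -72.11°, shortest Δλ = 98.11° (east) — does not cross 180°.
Total crossings: 2.

2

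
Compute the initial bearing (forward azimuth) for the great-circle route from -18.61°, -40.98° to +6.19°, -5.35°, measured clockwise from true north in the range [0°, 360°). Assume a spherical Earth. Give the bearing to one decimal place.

Δλ = -5.35 − -40.98 = 35.63°.
θ = atan2( sin Δλ · cos φ₂ , cos φ₁ · sin φ₂ − sin φ₁ · cos φ₂ · cos Δλ )
  = atan2(0.57915, 0.36006) = 58.131° → normalised to [0°, 360°): 58.131°.

58.1°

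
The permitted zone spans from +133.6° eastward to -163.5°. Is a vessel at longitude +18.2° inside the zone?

No

Band width going east from +133.6° to -163.5°: ((-163.5 − 133.6) mod 360) = 62.9°.
Offset of +18.2° east of the west edge: ((18.2 − 133.6) mod 360) = 244.6°.
244.6° > 62.9° ⇒ outside.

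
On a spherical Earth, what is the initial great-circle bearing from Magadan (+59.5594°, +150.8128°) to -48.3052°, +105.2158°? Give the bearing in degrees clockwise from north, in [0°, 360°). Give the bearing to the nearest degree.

211°

Δλ = 105.2158 − 150.8128 = -45.5970°.
θ = atan2( sin Δλ · cos φ₂ , cos φ₁ · sin φ₂ − sin φ₁ · cos φ₂ · cos Δλ )
  = atan2(-0.47522, -0.77957) = -148.634° → normalised to [0°, 360°): 211.366°.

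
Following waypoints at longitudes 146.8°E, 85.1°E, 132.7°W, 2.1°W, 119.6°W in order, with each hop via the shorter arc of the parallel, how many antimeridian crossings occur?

1

Leg 1: +146.8° → +85.1°, shortest Δλ = -61.7° (west) — does not cross 180°.
Leg 2: +85.1° → -132.7°, shortest Δλ = 142.2° (east) — crosses 180°.
Leg 3: -132.7° → -2.1°, shortest Δλ = 130.6° (east) — does not cross 180°.
Leg 4: -2.1° → -119.6°, shortest Δλ = -117.5° (west) — does not cross 180°.
Total crossings: 1.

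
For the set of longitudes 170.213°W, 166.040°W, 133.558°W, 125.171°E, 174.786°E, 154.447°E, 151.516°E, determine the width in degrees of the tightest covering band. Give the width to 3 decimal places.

Sort the longitudes: -170.213°, -166.040°, -133.558°, +125.171°, +151.516°, +154.447°, +174.786°.
Eastward gaps between consecutive values (wrapping around): 4.173°, 32.482°, 258.729°, 26.345°, 2.931°, 20.339°, 15.001°.
Largest gap = 258.729° ⇒ minimal covering band is its complement: 360° − 258.729° = 101.271°.
Band runs from +125.171° eastward to -133.558°, crossing the antimeridian.

101.271°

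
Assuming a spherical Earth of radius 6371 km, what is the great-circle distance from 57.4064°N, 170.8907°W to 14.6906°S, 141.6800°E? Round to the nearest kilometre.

Δλ = 141.6800 − -170.8907 = 312.5707°; wrapped into (−180°, 180°]: -47.4293°.
Δφ = -14.6906 − 57.4064 = -72.0970°.
a = sin²(Δφ/2) + cos φ₁ · cos φ₂ · sin²(Δλ/2) = 0.430580.
c = 2·atan2(√a, √(1−a)) = 1.43151 rad → d = 6371·c ≈ 9120.12 km.

9120 km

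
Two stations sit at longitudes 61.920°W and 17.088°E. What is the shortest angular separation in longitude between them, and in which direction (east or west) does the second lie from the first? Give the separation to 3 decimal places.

Raw difference: 17.088 − -61.920 = 79.008°.
Normalise into (−180°, 180°]: 79.008° stays 79.008°.
Positive ⇒ the second point lies to the east; separation 79.008°.

79.008° east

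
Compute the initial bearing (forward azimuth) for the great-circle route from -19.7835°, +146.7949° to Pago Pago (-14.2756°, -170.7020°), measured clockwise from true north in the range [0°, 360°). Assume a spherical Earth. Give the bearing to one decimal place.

Δλ = -170.7020 − 146.7949 = -317.4969°; wrapped into (−180°, 180°]: 42.5031°.
θ = atan2( sin Δλ · cos φ₂ , cos φ₁ · sin φ₂ − sin φ₁ · cos φ₂ · cos Δλ )
  = atan2(0.65477, 0.00979) = 89.143° → normalised to [0°, 360°): 89.143°.

89.1°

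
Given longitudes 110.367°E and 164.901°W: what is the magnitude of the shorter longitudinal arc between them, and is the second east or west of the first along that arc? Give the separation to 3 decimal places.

Raw difference: -164.901 − 110.367 = -275.268°.
Normalise into (−180°, 180°]: -275.268° + 360° = 84.732°.
Positive ⇒ the second point lies to the east; separation 84.732°.

84.732° east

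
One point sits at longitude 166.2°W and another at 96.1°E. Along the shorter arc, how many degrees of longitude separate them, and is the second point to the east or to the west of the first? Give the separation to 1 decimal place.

Raw difference: 96.1 − -166.2 = 262.3°.
Normalise into (−180°, 180°]: 262.3° − 360° = -97.7°.
Negative ⇒ the second point lies to the west; separation 97.7°.

97.7° west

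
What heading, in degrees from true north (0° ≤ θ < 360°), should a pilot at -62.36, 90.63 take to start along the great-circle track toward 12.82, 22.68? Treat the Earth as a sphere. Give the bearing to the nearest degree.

295°

Δλ = 22.68 − 90.63 = -67.95°.
θ = atan2( sin Δλ · cos φ₂ , cos φ₁ · sin φ₂ − sin φ₁ · cos φ₂ · cos Δλ )
  = atan2(-0.90375, 0.42722) = -64.699° → normalised to [0°, 360°): 295.301°.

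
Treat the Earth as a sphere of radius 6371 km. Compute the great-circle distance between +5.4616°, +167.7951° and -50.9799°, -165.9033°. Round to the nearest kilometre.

6760 km

Δλ = -165.9033 − 167.7951 = -333.6984°; wrapped into (−180°, 180°]: 26.3016°.
Δφ = -50.9799 − 5.4616 = -56.4415°.
a = sin²(Δφ/2) + cos φ₁ · cos φ₂ · sin²(Δλ/2) = 0.256048.
c = 2·atan2(√a, √(1−a)) = 1.06111 rad → d = 6371·c ≈ 6760.32 km.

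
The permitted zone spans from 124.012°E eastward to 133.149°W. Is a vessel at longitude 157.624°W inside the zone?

Band width going east from +124.012° to -133.149°: ((-133.149 − 124.012) mod 360) = 102.839°.
Offset of -157.624° east of the west edge: ((-157.624 − 124.012) mod 360) = 78.364°.
78.364° ≤ 102.839° ⇒ inside.

Yes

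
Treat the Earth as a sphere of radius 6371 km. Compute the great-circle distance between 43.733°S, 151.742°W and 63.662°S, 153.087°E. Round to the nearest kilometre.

4072 km

Δλ = 153.087 − -151.742 = 304.829°; wrapped into (−180°, 180°]: -55.171°.
Δφ = -63.662 − -43.733 = -19.929°.
a = sin²(Δφ/2) + cos φ₁ · cos φ₂ · sin²(Δλ/2) = 0.098686.
c = 2·atan2(√a, √(1−a)) = 0.63911 rad → d = 6371·c ≈ 4071.75 km.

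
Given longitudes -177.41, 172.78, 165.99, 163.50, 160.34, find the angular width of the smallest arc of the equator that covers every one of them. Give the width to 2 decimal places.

22.25°

Sort the longitudes: -177.41°, +160.34°, +163.50°, +165.99°, +172.78°.
Eastward gaps between consecutive values (wrapping around): 337.75°, 3.16°, 2.49°, 6.79°, 9.81°.
Largest gap = 337.75° ⇒ minimal covering band is its complement: 360° − 337.75° = 22.25°.
Band runs from +160.34° eastward to -177.41°, crossing the antimeridian.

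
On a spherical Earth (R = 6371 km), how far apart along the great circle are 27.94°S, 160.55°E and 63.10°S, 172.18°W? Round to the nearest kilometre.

4377 km

Δλ = -172.18 − 160.55 = -332.73°; wrapped into (−180°, 180°]: 27.27°.
Δφ = -63.10 − -27.94 = -35.16°.
a = sin²(Δφ/2) + cos φ₁ · cos φ₂ · sin²(Δλ/2) = 0.113438.
c = 2·atan2(√a, √(1−a)) = 0.68705 rad → d = 6371·c ≈ 4377.16 km.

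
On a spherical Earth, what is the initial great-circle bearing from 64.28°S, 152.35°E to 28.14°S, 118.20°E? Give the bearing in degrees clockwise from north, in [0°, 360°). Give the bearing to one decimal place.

312.4°

Δλ = 118.20 − 152.35 = -34.15°.
θ = atan2( sin Δλ · cos φ₂ , cos φ₁ · sin φ₂ − sin φ₁ · cos φ₂ · cos Δλ )
  = atan2(-0.49501, 0.45278) = -47.551° → normalised to [0°, 360°): 312.449°.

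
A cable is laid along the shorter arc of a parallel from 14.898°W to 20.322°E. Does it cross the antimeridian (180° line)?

No

Signed shortest Δλ = ((20.322 − -14.898 + 180) mod 360) − 180 = 35.22°.
Going east by 35.22° from -14.898° reaches +20.322° without touching 180°.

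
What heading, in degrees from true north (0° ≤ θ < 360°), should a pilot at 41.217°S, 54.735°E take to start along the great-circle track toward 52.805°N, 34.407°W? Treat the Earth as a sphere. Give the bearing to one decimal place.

Δλ = -34.407 − 54.735 = -89.142°.
θ = atan2( sin Δλ · cos φ₂ , cos φ₁ · sin φ₂ − sin φ₁ · cos φ₂ · cos Δλ )
  = atan2(-0.60446, 0.60517) = -44.966° → normalised to [0°, 360°): 315.034°.

315.0°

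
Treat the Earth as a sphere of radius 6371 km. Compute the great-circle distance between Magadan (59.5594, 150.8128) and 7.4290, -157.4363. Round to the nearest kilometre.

Δλ = -157.4363 − 150.8128 = -308.2491°; wrapped into (−180°, 180°]: 51.7509°.
Δφ = 7.4290 − 59.5594 = -52.1304°.
a = sin²(Δφ/2) + cos φ₁ · cos φ₂ · sin²(Δλ/2) = 0.288752.
c = 2·atan2(√a, √(1−a)) = 1.13460 rad → d = 6371·c ≈ 7228.53 km.

7229 km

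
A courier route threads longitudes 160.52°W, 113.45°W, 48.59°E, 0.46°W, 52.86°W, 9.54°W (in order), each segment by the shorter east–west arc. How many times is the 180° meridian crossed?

0

Leg 1: -160.52° → -113.45°, shortest Δλ = 47.07° (east) — does not cross 180°.
Leg 2: -113.45° → +48.59°, shortest Δλ = 162.04° (east) — does not cross 180°.
Leg 3: +48.59° → -0.46°, shortest Δλ = -49.05° (west) — does not cross 180°.
Leg 4: -0.46° → -52.86°, shortest Δλ = -52.4° (west) — does not cross 180°.
Leg 5: -52.86° → -9.54°, shortest Δλ = 43.32° (east) — does not cross 180°.
Total crossings: 0.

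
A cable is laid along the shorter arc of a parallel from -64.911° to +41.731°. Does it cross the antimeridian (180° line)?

No

Signed shortest Δλ = ((41.731 − -64.911 + 180) mod 360) − 180 = 106.642°.
Going east by 106.642° from -64.911° reaches +41.731° without touching 180°.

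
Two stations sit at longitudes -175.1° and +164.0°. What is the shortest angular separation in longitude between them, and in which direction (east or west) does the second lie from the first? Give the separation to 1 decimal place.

20.9° west

Raw difference: 164.0 − -175.1 = 339.1°.
Normalise into (−180°, 180°]: 339.1° − 360° = -20.9°.
Negative ⇒ the second point lies to the west; separation 20.9°.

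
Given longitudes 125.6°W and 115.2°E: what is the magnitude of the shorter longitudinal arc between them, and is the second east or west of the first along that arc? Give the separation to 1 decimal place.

119.2° west

Raw difference: 115.2 − -125.6 = 240.8°.
Normalise into (−180°, 180°]: 240.8° − 360° = -119.2°.
Negative ⇒ the second point lies to the west; separation 119.2°.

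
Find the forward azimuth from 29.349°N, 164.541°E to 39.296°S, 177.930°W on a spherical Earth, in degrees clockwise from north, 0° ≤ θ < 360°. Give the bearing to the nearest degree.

Δλ = -177.930 − 164.541 = -342.471°; wrapped into (−180°, 180°]: 17.529°.
θ = atan2( sin Δλ · cos φ₂ , cos φ₁ · sin φ₂ − sin φ₁ · cos φ₂ · cos Δλ )
  = atan2(0.23309, -0.91373) = 165.689° → normalised to [0°, 360°): 165.689°.

166°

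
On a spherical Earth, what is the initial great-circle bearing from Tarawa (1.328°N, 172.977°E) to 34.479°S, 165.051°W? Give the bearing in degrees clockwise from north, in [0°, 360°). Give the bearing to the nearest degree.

Δλ = -165.051 − 172.977 = -338.028°; wrapped into (−180°, 180°]: 21.972°.
θ = atan2( sin Δλ · cos φ₂ , cos φ₁ · sin φ₂ − sin φ₁ · cos φ₂ · cos Δλ )
  = atan2(0.30843, -0.58367) = 152.147° → normalised to [0°, 360°): 152.147°.

152°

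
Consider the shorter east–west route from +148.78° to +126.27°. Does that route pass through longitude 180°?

No

Signed shortest Δλ = ((126.27 − 148.78 + 180) mod 360) − 180 = -22.51°.
Going west by 22.51° from +148.78° reaches +126.27° without touching 180°.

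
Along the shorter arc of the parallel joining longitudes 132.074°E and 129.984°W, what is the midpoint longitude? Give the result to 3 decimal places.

Signed shortest Δλ from +132.074° to -129.984° is +97.942°.
Midpoint longitude = +132.074° + (+97.942°)/2 = +132.074° + 48.971° = +181.045°.
Normalise into (−180°, 180°]: -178.955°.
(The naïve average (+132.074 + -129.984)/2 = 1.045° is on the wrong side of the globe.)

178.955°W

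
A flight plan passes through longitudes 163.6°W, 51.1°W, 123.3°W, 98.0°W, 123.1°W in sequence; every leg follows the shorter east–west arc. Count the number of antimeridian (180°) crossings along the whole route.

Leg 1: -163.6° → -51.1°, shortest Δλ = 112.5° (east) — does not cross 180°.
Leg 2: -51.1° → -123.3°, shortest Δλ = -72.2° (west) — does not cross 180°.
Leg 3: -123.3° → -98.0°, shortest Δλ = 25.3° (east) — does not cross 180°.
Leg 4: -98.0° → -123.1°, shortest Δλ = -25.1° (west) — does not cross 180°.
Total crossings: 0.

0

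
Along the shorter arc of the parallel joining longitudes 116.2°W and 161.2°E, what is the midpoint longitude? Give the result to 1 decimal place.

Signed shortest Δλ from -116.2° to +161.2° is -82.6°.
Midpoint longitude = -116.2° + (-82.6°)/2 = -116.2° − 41.3° = -157.5°.
(The naïve average (-116.2 + +161.2)/2 = 22.5° is on the wrong side of the globe.)

157.5°W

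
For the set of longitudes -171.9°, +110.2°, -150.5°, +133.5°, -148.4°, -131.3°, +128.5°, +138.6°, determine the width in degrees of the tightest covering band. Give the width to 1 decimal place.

Sort the longitudes: -171.9°, -150.5°, -148.4°, -131.3°, +110.2°, +128.5°, +133.5°, +138.6°.
Eastward gaps between consecutive values (wrapping around): 21.4°, 2.1°, 17.1°, 241.5°, 18.3°, 5.0°, 5.1°, 49.5°.
Largest gap = 241.5° ⇒ minimal covering band is its complement: 360° − 241.5° = 118.5°.
Band runs from +110.2° eastward to -131.3°, crossing the antimeridian.

118.5°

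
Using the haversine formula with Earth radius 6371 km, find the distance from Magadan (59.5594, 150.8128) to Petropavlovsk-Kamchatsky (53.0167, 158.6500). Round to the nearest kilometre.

Δλ = 158.6500 − 150.8128 = 7.8372°.
Δφ = 53.0167 − 59.5594 = -6.5427°.
a = sin²(Δφ/2) + cos φ₁ · cos φ₂ · sin²(Δλ/2) = 0.004680.
c = 2·atan2(√a, √(1−a)) = 0.13693 rad → d = 6371·c ≈ 872.35 km.

872 km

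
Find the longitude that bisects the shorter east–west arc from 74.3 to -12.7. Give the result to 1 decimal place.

Signed shortest Δλ from +74.3° to -12.7° is -87.0°.
Midpoint longitude = +74.3° + (-87.0°)/2 = +74.3° − 43.5° = +30.8°.

+30.8°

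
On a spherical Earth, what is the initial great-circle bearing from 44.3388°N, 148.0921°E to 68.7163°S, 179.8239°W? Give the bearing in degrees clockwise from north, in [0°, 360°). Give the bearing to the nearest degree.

168°

Δλ = -179.8239 − 148.0921 = -327.9160°; wrapped into (−180°, 180°]: 32.0840°.
θ = atan2( sin Δλ · cos φ₂ , cos φ₁ · sin φ₂ − sin φ₁ · cos φ₂ · cos Δλ )
  = atan2(0.19280, -0.88138) = 167.661° → normalised to [0°, 360°): 167.661°.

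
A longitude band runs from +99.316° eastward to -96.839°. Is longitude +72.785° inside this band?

No

Band width going east from +99.316° to -96.839°: ((-96.839 − 99.316) mod 360) = 163.845°.
Offset of +72.785° east of the west edge: ((72.785 − 99.316) mod 360) = 333.469°.
333.469° > 163.845° ⇒ outside.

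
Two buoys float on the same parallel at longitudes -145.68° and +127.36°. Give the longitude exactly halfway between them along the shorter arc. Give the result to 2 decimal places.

+170.84°

Signed shortest Δλ from -145.68° to +127.36° is -86.96°.
Midpoint longitude = -145.68° + (-86.96°)/2 = -145.68° − 43.48° = -189.16°.
Normalise into (−180°, 180°]: +170.84°.
(The naïve average (-145.68 + +127.36)/2 = -9.16° is on the wrong side of the globe.)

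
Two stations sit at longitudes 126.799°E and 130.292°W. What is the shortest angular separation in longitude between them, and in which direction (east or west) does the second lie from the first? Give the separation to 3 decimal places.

Raw difference: -130.292 − 126.799 = -257.091°.
Normalise into (−180°, 180°]: -257.091° + 360° = 102.909°.
Positive ⇒ the second point lies to the east; separation 102.909°.

102.909° east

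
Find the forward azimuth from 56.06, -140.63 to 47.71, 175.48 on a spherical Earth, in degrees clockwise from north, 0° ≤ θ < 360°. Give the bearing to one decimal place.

Δλ = 175.48 − -140.63 = 316.11°; wrapped into (−180°, 180°]: -43.89°.
θ = atan2( sin Δλ · cos φ₂ , cos φ₁ · sin φ₂ − sin φ₁ · cos φ₂ · cos Δλ )
  = atan2(-0.46649, 0.01071) = -88.685° → normalised to [0°, 360°): 271.315°.

271.3°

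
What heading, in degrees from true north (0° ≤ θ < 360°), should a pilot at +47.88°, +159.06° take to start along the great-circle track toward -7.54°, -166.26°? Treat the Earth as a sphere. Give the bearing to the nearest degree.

Δλ = -166.26 − 159.06 = -325.32°; wrapped into (−180°, 180°]: 34.68°.
θ = atan2( sin Δλ · cos φ₂ , cos φ₁ · sin φ₂ − sin φ₁ · cos φ₂ · cos Δλ )
  = atan2(0.56407, -0.69270) = 140.844° → normalised to [0°, 360°): 140.844°.

141°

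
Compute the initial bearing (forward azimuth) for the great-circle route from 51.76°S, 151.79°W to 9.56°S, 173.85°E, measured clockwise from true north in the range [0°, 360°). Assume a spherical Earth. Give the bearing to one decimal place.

Δλ = 173.85 − -151.79 = 325.64°; wrapped into (−180°, 180°]: -34.36°.
θ = atan2( sin Δλ · cos φ₂ , cos φ₁ · sin φ₂ − sin φ₁ · cos φ₂ · cos Δλ )
  = atan2(-0.55655, 0.53657) = -46.047° → normalised to [0°, 360°): 313.953°.

314.0°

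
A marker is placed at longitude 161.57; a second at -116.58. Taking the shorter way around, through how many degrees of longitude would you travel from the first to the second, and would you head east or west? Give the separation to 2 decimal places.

Raw difference: -116.58 − 161.57 = -278.15°.
Normalise into (−180°, 180°]: -278.15° + 360° = 81.85°.
Positive ⇒ the second point lies to the east; separation 81.85°.

81.85° east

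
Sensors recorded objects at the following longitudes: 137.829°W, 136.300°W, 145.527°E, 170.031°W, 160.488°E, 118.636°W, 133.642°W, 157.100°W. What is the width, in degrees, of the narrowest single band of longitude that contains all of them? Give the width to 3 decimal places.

Sort the longitudes: -170.031°, -157.100°, -137.829°, -136.300°, -133.642°, -118.636°, +145.527°, +160.488°.
Eastward gaps between consecutive values (wrapping around): 12.931°, 19.271°, 1.529°, 2.658°, 15.006°, 264.163°, 14.961°, 29.481°.
Largest gap = 264.163° ⇒ minimal covering band is its complement: 360° − 264.163° = 95.837°.
Band runs from +145.527° eastward to -118.636°, crossing the antimeridian.

95.837°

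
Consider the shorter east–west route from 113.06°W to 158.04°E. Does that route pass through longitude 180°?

Yes

Naïve |158.04 − -113.06| = 271.1° > 180°, so the shorter arc goes the other way round — across 180°.
Signed shortest Δλ = ((158.04 − -113.06 + 180) mod 360) − 180 = -88.9°.
Going west by 88.9° from -113.06° passes through 180° before reaching +158.04°.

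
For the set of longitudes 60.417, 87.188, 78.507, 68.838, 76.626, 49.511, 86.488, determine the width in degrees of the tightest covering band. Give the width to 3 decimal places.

37.677°

Sort the longitudes: +49.511°, +60.417°, +68.838°, +76.626°, +78.507°, +86.488°, +87.188°.
Eastward gaps between consecutive values (wrapping around): 10.906°, 8.421°, 7.788°, 1.881°, 7.981°, 0.700°, 322.323°.
Largest gap = 322.323° ⇒ minimal covering band is its complement: 360° − 322.323° = 37.677°.
Band runs from +49.511° eastward to +87.188°.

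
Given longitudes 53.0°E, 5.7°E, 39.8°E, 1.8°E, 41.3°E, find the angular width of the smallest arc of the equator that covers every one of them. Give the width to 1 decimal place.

Sort the longitudes: +1.8°, +5.7°, +39.8°, +41.3°, +53.0°.
Eastward gaps between consecutive values (wrapping around): 3.9°, 34.1°, 1.5°, 11.7°, 308.8°.
Largest gap = 308.8° ⇒ minimal covering band is its complement: 360° − 308.8° = 51.2°.
Band runs from +1.8° eastward to +53.0°.

51.2°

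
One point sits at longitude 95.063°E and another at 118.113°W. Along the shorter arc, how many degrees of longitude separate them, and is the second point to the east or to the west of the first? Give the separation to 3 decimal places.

Raw difference: -118.113 − 95.063 = -213.176°.
Normalise into (−180°, 180°]: -213.176° + 360° = 146.824°.
Positive ⇒ the second point lies to the east; separation 146.824°.

146.824° east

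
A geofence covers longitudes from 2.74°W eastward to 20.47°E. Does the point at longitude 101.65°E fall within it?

Band width going east from -2.74° to +20.47°: ((20.47 − -2.74) mod 360) = 23.21°.
Offset of +101.65° east of the west edge: ((101.65 − -2.74) mod 360) = 104.39°.
104.39° > 23.21° ⇒ outside.

No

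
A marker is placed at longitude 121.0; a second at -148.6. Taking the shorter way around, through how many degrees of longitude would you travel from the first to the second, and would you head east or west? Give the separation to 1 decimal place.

90.4° east

Raw difference: -148.6 − 121.0 = -269.6°.
Normalise into (−180°, 180°]: -269.6° + 360° = 90.4°.
Positive ⇒ the second point lies to the east; separation 90.4°.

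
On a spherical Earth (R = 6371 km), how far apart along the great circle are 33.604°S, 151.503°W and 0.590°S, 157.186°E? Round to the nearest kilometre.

6476 km

Δλ = 157.186 − -151.503 = 308.689°; wrapped into (−180°, 180°]: -51.311°.
Δφ = -0.590 − -33.604 = 33.014°.
a = sin²(Δφ/2) + cos φ₁ · cos φ₂ · sin²(Δλ/2) = 0.236850.
c = 2·atan2(√a, √(1−a)) = 1.01655 rad → d = 6371·c ≈ 6476.46 km.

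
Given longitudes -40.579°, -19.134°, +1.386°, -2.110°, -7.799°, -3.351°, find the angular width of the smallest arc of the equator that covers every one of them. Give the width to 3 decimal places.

Sort the longitudes: -40.579°, -19.134°, -7.799°, -3.351°, -2.110°, +1.386°.
Eastward gaps between consecutive values (wrapping around): 21.445°, 11.335°, 4.448°, 1.241°, 3.496°, 318.035°.
Largest gap = 318.035° ⇒ minimal covering band is its complement: 360° − 318.035° = 41.965°.
Band runs from -40.579° eastward to +1.386°.

41.965°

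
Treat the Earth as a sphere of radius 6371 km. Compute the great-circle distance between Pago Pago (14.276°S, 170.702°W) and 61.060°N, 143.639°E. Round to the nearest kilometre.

9293 km

Δλ = 143.639 − -170.702 = 314.341°; wrapped into (−180°, 180°]: -45.659°.
Δφ = 61.060 − -14.276 = 75.336°.
a = sin²(Δφ/2) + cos φ₁ · cos φ₂ · sin²(Δλ/2) = 0.444019.
c = 2·atan2(√a, √(1−a)) = 1.45860 rad → d = 6371·c ≈ 9292.74 km.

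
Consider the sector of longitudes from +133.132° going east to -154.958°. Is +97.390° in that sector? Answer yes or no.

Band width going east from +133.132° to -154.958°: ((-154.958 − 133.132) mod 360) = 71.910°.
Offset of +97.390° east of the west edge: ((97.390 − 133.132) mod 360) = 324.258°.
324.258° > 71.910° ⇒ outside.

No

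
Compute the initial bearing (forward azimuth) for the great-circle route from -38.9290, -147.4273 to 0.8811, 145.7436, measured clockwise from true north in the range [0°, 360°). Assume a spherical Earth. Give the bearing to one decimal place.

285.7°

Δλ = 145.7436 − -147.4273 = 293.1709°; wrapped into (−180°, 180°]: -66.8291°.
θ = atan2( sin Δλ · cos φ₂ , cos φ₁ · sin φ₂ − sin φ₁ · cos φ₂ · cos Δλ )
  = atan2(-0.91923, 0.25918) = -74.254° → normalised to [0°, 360°): 285.746°.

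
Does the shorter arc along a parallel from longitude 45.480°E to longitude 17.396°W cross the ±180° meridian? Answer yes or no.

Signed shortest Δλ = ((-17.396 − 45.480 + 180) mod 360) − 180 = -62.876°.
Going west by 62.876° from +45.480° reaches -17.396° without touching 180°.

No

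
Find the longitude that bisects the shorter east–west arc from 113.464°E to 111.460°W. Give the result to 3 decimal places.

178.998°W

Signed shortest Δλ from +113.464° to -111.460° is +135.076°.
Midpoint longitude = +113.464° + (+135.076°)/2 = +113.464° + 67.538° = +181.002°.
Normalise into (−180°, 180°]: -178.998°.
(The naïve average (+113.464 + -111.460)/2 = 1.002° is on the wrong side of the globe.)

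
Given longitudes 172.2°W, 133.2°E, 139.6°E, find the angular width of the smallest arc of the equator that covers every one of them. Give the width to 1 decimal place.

Sort the longitudes: -172.2°, +133.2°, +139.6°.
Eastward gaps between consecutive values (wrapping around): 305.4°, 6.4°, 48.2°.
Largest gap = 305.4° ⇒ minimal covering band is its complement: 360° − 305.4° = 54.6°.
Band runs from +133.2° eastward to -172.2°, crossing the antimeridian.

54.6°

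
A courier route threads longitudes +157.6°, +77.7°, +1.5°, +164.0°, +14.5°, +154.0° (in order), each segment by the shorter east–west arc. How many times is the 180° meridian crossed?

Leg 1: +157.6° → +77.7°, shortest Δλ = -79.9° (west) — does not cross 180°.
Leg 2: +77.7° → +1.5°, shortest Δλ = -76.2° (west) — does not cross 180°.
Leg 3: +1.5° → +164.0°, shortest Δλ = 162.5° (east) — does not cross 180°.
Leg 4: +164.0° → +14.5°, shortest Δλ = -149.5° (west) — does not cross 180°.
Leg 5: +14.5° → +154.0°, shortest Δλ = 139.5° (east) — does not cross 180°.
Total crossings: 0.

0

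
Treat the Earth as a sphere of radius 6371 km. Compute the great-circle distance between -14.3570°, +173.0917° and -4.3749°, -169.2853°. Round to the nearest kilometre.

2227 km

Δλ = -169.2853 − 173.0917 = -342.3770°; wrapped into (−180°, 180°]: 17.6230°.
Δφ = -4.3749 − -14.3570 = 9.9821°.
a = sin²(Δφ/2) + cos φ₁ · cos φ₂ · sin²(Δλ/2) = 0.030235.
c = 2·atan2(√a, √(1−a)) = 0.34954 rad → d = 6371·c ≈ 2226.94 km.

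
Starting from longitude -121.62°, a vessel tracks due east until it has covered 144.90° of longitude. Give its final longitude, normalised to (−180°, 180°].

Start at -121.62°; shift +144.90° → +23.28°.
+23.28° already lies in (−180°, 180°].

+23.28°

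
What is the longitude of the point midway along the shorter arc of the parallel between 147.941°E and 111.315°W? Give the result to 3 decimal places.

Signed shortest Δλ from +147.941° to -111.315° is +100.744°.
Midpoint longitude = +147.941° + (+100.744°)/2 = +147.941° + 50.372° = +198.313°.
Normalise into (−180°, 180°]: -161.687°.
(The naïve average (+147.941 + -111.315)/2 = 18.313° is on the wrong side of the globe.)

161.687°W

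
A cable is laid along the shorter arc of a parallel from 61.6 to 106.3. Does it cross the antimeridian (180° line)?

No

Signed shortest Δλ = ((106.3 − 61.6 + 180) mod 360) − 180 = 44.7°.
Going east by 44.7° from +61.6° reaches +106.3° without touching 180°.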